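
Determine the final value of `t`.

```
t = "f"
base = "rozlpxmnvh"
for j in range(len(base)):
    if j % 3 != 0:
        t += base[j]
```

j=0: skip
j=1: add 'o' → 'fo'
j=2: add 'z' → 'foz'
j=3: skip
j=4: add 'p' → 'fozp'
j=5: add 'x' → 'fozpx'
j=6: skip
j=7: add 'n' → 'fozpxn'
j=8: add 'v' → 'fozpxnv'
j=9: skip

'fozpxnv'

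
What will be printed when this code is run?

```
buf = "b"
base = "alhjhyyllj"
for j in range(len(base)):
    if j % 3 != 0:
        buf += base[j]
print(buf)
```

j=0: skip
j=1: add 'l' → 'bl'
j=2: add 'h' → 'blh'
j=3: skip
j=4: add 'h' → 'blhh'
j=5: add 'y' → 'blhhy'
j=6: skip
j=7: add 'l' → 'blhhyl'
j=8: add 'l' → 'blhhyll'
j=9: skip

blhhyll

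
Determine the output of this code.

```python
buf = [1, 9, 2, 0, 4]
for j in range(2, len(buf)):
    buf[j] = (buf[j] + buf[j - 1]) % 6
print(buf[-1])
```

j=2: buf[2] = (2+9)%6 = 5 → [1, 9, 5, 0, 4]
j=3: buf[3] = (0+5)%6 = 5 → [1, 9, 5, 5, 4]
j=4: buf[4] = (4+5)%6 = 3 → [1, 9, 5, 5, 3]

3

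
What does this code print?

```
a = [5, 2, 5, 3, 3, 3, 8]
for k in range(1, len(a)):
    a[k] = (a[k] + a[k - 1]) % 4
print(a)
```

k=1: a[1] = (2+5)%4 = 3 → [5, 3, 5, 3, 3, 3, 8]
k=2: a[2] = (5+3)%4 = 0 → [5, 3, 0, 3, 3, 3, 8]
k=3: a[3] = (3+0)%4 = 3 → [5, 3, 0, 3, 3, 3, 8]
k=4: a[4] = (3+3)%4 = 2 → [5, 3, 0, 3, 2, 3, 8]
k=5: a[5] = (3+2)%4 = 1 → [5, 3, 0, 3, 2, 1, 8]
k=6: a[6] = (8+1)%4 = 1 → [5, 3, 0, 3, 2, 1, 1]

[5, 3, 0, 3, 2, 1, 1]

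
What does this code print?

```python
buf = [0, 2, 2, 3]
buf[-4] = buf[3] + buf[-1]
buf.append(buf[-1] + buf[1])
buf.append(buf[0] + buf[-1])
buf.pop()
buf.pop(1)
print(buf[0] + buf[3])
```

buf[-4] = buf[3]+buf[-1] = 3+3 = 6 → [6, 2, 2, 3]
append buf[-1]+buf[1] = 3+2 = 5 → [6, 2, 2, 3, 5]
append buf[0]+buf[-1] = 6+5 = 11 → [6, 2, 2, 3, 5, 11]
pop() removes 11 → [6, 2, 2, 3, 5]
pop(1) removes 2 → [6, 2, 3, 5]
buf[0]+buf[3] = 6+5 = 11

11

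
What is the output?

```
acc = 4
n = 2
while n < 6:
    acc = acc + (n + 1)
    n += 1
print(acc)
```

n=2: acc = 4+3 = 7
n=3: acc = 7+4 = 11
n=4: acc = 11+5 = 16
n=5: acc = 16+6 = 22

22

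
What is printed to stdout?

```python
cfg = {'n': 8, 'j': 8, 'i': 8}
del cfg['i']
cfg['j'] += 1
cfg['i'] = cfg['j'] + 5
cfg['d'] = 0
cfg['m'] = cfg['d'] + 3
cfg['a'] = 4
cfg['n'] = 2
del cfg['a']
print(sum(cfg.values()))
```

del 'i' → {'n': 8, 'j': 8}
cfg['j'] = 8+1 = 9 → {'n': 8, 'j': 9}
cfg['i'] = cfg['j']+5 = 14 → {'n': 8, 'j': 9, 'i': 14}
cfg['d'] = 0 → {'n': 8, 'j': 9, 'i': 14, 'd': 0}
cfg['m'] = cfg['d']+3 = 3 → {'n': 8, 'j': 9, 'i': 14, 'd': 0, 'm': 3}
cfg['a'] = 4 → {'n': 8, 'j': 9, 'i': 14, 'd': 0, 'm': 3, 'a': 4}
cfg['n'] = 2 → {'n': 2, 'j': 9, 'i': 14, 'd': 0, 'm': 3, 'a': 4}
del 'a' → {'n': 2, 'j': 9, 'i': 14, 'd': 0, 'm': 3}
sum of values = 28

28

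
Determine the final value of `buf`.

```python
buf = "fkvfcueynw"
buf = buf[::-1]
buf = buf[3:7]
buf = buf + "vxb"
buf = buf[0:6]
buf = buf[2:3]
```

'c'

reverse → 'wnyeucfvkf'
slice [3:7] → 'eucf'
+ 'vxb' → 'eucfvxb'
slice [0:6] → 'eucfvx'
slice [2:3] → 'c'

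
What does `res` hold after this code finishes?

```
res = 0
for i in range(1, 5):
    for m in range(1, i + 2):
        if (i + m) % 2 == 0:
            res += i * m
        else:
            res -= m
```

i=1,m=1: even sum, res = 0+1 = 1
i=1,m=2: odd sum, res = 1-2 = -1
i=2,m=1: odd sum, res = (-1)-1 = -2
i=2,m=2: even sum, res = (-2)+4 = 2
i=2,m=3: odd sum, res = 2-3 = -1
i=3,m=1: even sum, res = (-1)+3 = 2
i=3,m=2: odd sum, res = 2-2 = 0
i=3,m=3: even sum, res = 0+9 = 9
i=3,m=4: odd sum, res = 9-4 = 5
i=4,m=1: odd sum, res = 5-1 = 4
i=4,m=2: even sum, res = 4+8 = 12
i=4,m=3: odd sum, res = 12-3 = 9
i=4,m=4: even sum, res = 9+16 = 25
i=4,m=5: odd sum, res = 25-5 = 20

20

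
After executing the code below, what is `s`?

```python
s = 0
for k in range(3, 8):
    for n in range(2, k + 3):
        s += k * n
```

k=3,n=2: s = 0+6 = 6
k=3,n=3: s = 6+9 = 15
k=3,n=4: s = 15+12 = 27
k=3,n=5: s = 27+15 = 42
k=4,n=2: s = 42+8 = 50
k=4,n=3: s = 50+12 = 62
k=4,n=4: s = 62+16 = 78
k=4,n=5: s = 78+20 = 98
k=4,n=6: s = 98+24 = 122
k=5,n=2: s = 122+10 = 132
k=5,n=3: s = 132+15 = 147
k=5,n=4: s = 147+20 = 167
k=5,n=5: s = 167+25 = 192
k=5,n=6: s = 192+30 = 222
k=5,n=7: s = 222+35 = 257
k=6,n=2: s = 257+12 = 269
k=6,n=3: s = 269+18 = 287
k=6,n=4: s = 287+24 = 311
k=6,n=5: s = 311+30 = 341
k=6,n=6: s = 341+36 = 377
k=6,n=7: s = 377+42 = 419
k=6,n=8: s = 419+48 = 467
k=7,n=2: s = 467+14 = 481
k=7,n=3: s = 481+21 = 502
k=7,n=4: s = 502+28 = 530
k=7,n=5: s = 530+35 = 565
k=7,n=6: s = 565+42 = 607
k=7,n=7: s = 607+49 = 656
k=7,n=8: s = 656+56 = 712
k=7,n=9: s = 712+63 = 775

775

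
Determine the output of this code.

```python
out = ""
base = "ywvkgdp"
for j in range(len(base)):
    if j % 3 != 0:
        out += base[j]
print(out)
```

j=0: skip
j=1: add 'w' → 'w'
j=2: add 'v' → 'wv'
j=3: skip
j=4: add 'g' → 'wvg'
j=5: add 'd' → 'wvgd'
j=6: skip

wvgd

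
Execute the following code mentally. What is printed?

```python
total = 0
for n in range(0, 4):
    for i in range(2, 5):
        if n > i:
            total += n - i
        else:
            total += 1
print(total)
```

12

n=0,i=2: not 0>2, total = 0+1 = 1
n=0,i=3: not 0>3, total = 1+1 = 2
n=0,i=4: not 0>4, total = 2+1 = 3
n=1,i=2: not 1>2, total = 3+1 = 4
n=1,i=3: not 1>3, total = 4+1 = 5
n=1,i=4: not 1>4, total = 5+1 = 6
n=2,i=2: not 2>2, total = 6+1 = 7
n=2,i=3: not 2>3, total = 7+1 = 8
n=2,i=4: not 2>4, total = 8+1 = 9
n=3,i=2: 3>2, total = 9+1 = 10
n=3,i=3: not 3>3, total = 10+1 = 11
n=3,i=4: not 3>4, total = 11+1 = 12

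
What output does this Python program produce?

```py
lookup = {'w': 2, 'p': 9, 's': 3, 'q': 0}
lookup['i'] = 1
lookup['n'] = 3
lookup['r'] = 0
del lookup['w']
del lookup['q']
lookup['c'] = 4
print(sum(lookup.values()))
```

lookup['i'] = 1 → {'w': 2, 'p': 9, 's': 3, 'q': 0, 'i': 1}
lookup['n'] = 3 → {'w': 2, 'p': 9, 's': 3, 'q': 0, 'i': 1, 'n': 3}
lookup['r'] = 0 → {'w': 2, 'p': 9, 's': 3, 'q': 0, 'i': 1, 'n': 3, 'r': 0}
del 'w' → {'p': 9, 's': 3, 'q': 0, 'i': 1, 'n': 3, 'r': 0}
del 'q' → {'p': 9, 's': 3, 'i': 1, 'n': 3, 'r': 0}
lookup['c'] = 4 → {'p': 9, 's': 3, 'i': 1, 'n': 3, 'r': 0, 'c': 4}
sum of values = 20

20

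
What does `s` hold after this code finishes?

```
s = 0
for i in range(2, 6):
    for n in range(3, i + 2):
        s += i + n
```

80

i=2,n=3: s = 0+5 = 5
i=3,n=3: s = 5+6 = 11
i=3,n=4: s = 11+7 = 18
i=4,n=3: s = 18+7 = 25
i=4,n=4: s = 25+8 = 33
i=4,n=5: s = 33+9 = 42
i=5,n=3: s = 42+8 = 50
i=5,n=4: s = 50+9 = 59
i=5,n=5: s = 59+10 = 69
i=5,n=6: s = 69+11 = 80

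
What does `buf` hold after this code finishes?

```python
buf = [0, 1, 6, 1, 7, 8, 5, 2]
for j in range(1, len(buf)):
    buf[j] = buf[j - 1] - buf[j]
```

j=1: buf[1] = 0-1 = -1 → [0, -1, 6, 1, 7, 8, 5, 2]
j=2: buf[2] = (-1)-6 = -7 → [0, -1, -7, 1, 7, 8, 5, 2]
j=3: buf[3] = (-7)-1 = -8 → [0, -1, -7, -8, 7, 8, 5, 2]
j=4: buf[4] = (-8)-7 = -15 → [0, -1, -7, -8, -15, 8, 5, 2]
j=5: buf[5] = (-15)-8 = -23 → [0, -1, -7, -8, -15, -23, 5, 2]
j=6: buf[6] = (-23)-5 = -28 → [0, -1, -7, -8, -15, -23, -28, 2]
j=7: buf[7] = (-28)-2 = -30 → [0, -1, -7, -8, -15, -23, -28, -30]

[0, -1, -7, -8, -15, -23, -28, -30]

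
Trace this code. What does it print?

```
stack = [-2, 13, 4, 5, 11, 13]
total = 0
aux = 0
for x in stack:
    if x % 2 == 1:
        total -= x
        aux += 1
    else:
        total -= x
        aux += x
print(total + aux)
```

-38

x=-2: not odd, total = 0-(-2) = 2; aux=-2
x=13: odd, total = 2-13 = -11; aux=-1
x=4: not odd, total = (-11)-4 = -15; aux=3
x=5: odd, total = (-15)-5 = -20; aux=4
x=11: odd, total = (-20)-11 = -31; aux=5
x=13: odd, total = (-31)-13 = -44; aux=6
total+aux = (-44)+6 = -38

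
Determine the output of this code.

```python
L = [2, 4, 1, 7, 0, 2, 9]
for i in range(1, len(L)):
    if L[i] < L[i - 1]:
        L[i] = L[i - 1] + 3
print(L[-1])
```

16

i=1: 4>=2, unchanged → [2, 4, 1, 7, 0, 2, 9]
i=2: 1<4, L[2] = 4+3 = 7 → [2, 4, 7, 7, 0, 2, 9]
i=3: 7>=7, unchanged → [2, 4, 7, 7, 0, 2, 9]
i=4: 0<7, L[4] = 7+3 = 10 → [2, 4, 7, 7, 10, 2, 9]
i=5: 2<10, L[5] = 10+3 = 13 → [2, 4, 7, 7, 10, 13, 9]
i=6: 9<13, L[6] = 13+3 = 16 → [2, 4, 7, 7, 10, 13, 16]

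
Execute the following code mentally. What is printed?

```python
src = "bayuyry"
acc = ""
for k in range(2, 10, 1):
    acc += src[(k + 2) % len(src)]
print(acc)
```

k=2: add src[4]='y' → 'y'
k=3: add src[5]='r' → 'yr'
k=4: add src[6]='y' → 'yry'
k=5: add src[0]='b' → 'yryb'
k=6: add src[1]='a' → 'yryba'
k=7: add src[2]='y' → 'yrybay'
k=8: add src[3]='u' → 'yrybayu'
k=9: add src[4]='y' → 'yrybayuy'

yrybayuy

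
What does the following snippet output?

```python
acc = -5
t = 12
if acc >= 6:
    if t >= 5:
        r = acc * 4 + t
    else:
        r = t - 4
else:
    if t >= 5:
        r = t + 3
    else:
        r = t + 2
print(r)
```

15

acc=-5, t=12
acc >= 6 is False; t >= 5 is True
→ r = t + 3 = 15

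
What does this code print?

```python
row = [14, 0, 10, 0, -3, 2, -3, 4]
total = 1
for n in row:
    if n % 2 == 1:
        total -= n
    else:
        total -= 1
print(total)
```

n=14: not odd, total = 1-1 = 0
n=0: not odd, total = 0-1 = -1
n=10: not odd, total = (-1)-1 = -2
n=0: not odd, total = (-2)-1 = -3
n=-3: odd, total = (-3)-(-3) = 0
n=2: not odd, total = 0-1 = -1
n=-3: odd, total = (-1)-(-3) = 2
n=4: not odd, total = 2-1 = 1

1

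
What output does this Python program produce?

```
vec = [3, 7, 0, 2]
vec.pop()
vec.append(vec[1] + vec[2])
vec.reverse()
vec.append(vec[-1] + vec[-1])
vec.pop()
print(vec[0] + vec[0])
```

14

pop() removes 2 → [3, 7, 0]
append vec[1]+vec[2] = 7+0 = 7 → [3, 7, 0, 7]
reverse → [7, 0, 7, 3]
append vec[-1]+vec[-1] = 3+3 = 6 → [7, 0, 7, 3, 6]
pop() removes 6 → [7, 0, 7, 3]
vec[0]+vec[0] = 7+7 = 14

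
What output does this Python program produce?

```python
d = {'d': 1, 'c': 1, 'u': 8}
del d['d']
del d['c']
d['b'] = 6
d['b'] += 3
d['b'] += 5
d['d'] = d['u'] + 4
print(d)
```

{'u': 8, 'b': 14, 'd': 12}

del 'd' → {'c': 1, 'u': 8}
del 'c' → {'u': 8}
d['b'] = 6 → {'u': 8, 'b': 6}
d['b'] = 6+3 = 9 → {'u': 8, 'b': 9}
d['b'] = 9+5 = 14 → {'u': 8, 'b': 14}
d['d'] = d['u']+4 = 12 → {'u': 8, 'b': 14, 'd': 12}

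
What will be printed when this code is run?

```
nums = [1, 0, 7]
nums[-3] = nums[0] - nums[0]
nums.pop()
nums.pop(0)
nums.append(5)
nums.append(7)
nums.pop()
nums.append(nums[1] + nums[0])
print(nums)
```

[0, 5, 5]

nums[-3] = nums[0]-nums[0] = 1-1 = 0 → [0, 0, 7]
pop() removes 7 → [0, 0]
pop(0) removes 0 → [0]
append 5 → [0, 5]
append 7 → [0, 5, 7]
pop() removes 7 → [0, 5]
append nums[1]+nums[0] = 5+0 = 5 → [0, 5, 5]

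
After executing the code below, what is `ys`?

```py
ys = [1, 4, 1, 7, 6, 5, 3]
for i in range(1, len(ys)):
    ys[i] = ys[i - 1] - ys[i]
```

i=1: ys[1] = 1-4 = -3 → [1, -3, 1, 7, 6, 5, 3]
i=2: ys[2] = (-3)-1 = -4 → [1, -3, -4, 7, 6, 5, 3]
i=3: ys[3] = (-4)-7 = -11 → [1, -3, -4, -11, 6, 5, 3]
i=4: ys[4] = (-11)-6 = -17 → [1, -3, -4, -11, -17, 5, 3]
i=5: ys[5] = (-17)-5 = -22 → [1, -3, -4, -11, -17, -22, 3]
i=6: ys[6] = (-22)-3 = -25 → [1, -3, -4, -11, -17, -22, -25]

[1, -3, -4, -11, -17, -22, -25]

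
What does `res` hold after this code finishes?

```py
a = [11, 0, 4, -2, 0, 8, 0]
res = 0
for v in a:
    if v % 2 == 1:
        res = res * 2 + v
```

v=11: odd, res = 0*2+11 = 11
v=0: not odd
v=4: not odd
v=-2: not odd
v=0: not odd
v=8: not odd
v=0: not odd

11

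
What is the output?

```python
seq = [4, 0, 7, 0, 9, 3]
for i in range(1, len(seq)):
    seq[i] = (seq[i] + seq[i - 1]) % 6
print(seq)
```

[4, 4, 5, 5, 2, 5]

i=1: seq[1] = (0+4)%6 = 4 → [4, 4, 7, 0, 9, 3]
i=2: seq[2] = (7+4)%6 = 5 → [4, 4, 5, 0, 9, 3]
i=3: seq[3] = (0+5)%6 = 5 → [4, 4, 5, 5, 9, 3]
i=4: seq[4] = (9+5)%6 = 2 → [4, 4, 5, 5, 2, 3]
i=5: seq[5] = (3+2)%6 = 5 → [4, 4, 5, 5, 2, 5]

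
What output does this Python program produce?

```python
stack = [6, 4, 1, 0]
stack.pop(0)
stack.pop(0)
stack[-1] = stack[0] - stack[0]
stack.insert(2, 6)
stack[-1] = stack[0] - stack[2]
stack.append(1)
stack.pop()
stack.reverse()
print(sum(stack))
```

pop(0) removes 6 → [4, 1, 0]
pop(0) removes 4 → [1, 0]
stack[-1] = stack[0]-stack[0] = 1-1 = 0 → [1, 0]
insert 6 at 2 → [1, 0, 6]
stack[-1] = stack[0]-stack[2] = 1-6 = -5 → [1, 0, -5]
append 1 → [1, 0, -5, 1]
pop() removes 1 → [1, 0, -5]
reverse → [-5, 0, 1]
sum = -4

-4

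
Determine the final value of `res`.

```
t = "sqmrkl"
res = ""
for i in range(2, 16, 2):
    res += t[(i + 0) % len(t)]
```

'mksmksm'

i=2: add t[2]='m' → 'm'
i=4: add t[4]='k' → 'mk'
i=6: add t[0]='s' → 'mks'
i=8: add t[2]='m' → 'mksm'
i=10: add t[4]='k' → 'mksmk'
i=12: add t[0]='s' → 'mksmks'
i=14: add t[2]='m' → 'mksmksm'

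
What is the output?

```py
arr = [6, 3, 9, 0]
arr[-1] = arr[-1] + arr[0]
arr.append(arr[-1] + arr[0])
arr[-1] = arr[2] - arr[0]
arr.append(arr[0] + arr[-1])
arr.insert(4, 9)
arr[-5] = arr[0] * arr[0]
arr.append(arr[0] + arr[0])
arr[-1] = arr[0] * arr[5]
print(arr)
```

arr[-1] = arr[-1]+arr[0] = 0+6 = 6 → [6, 3, 9, 6]
append arr[-1]+arr[0] = 6+6 = 12 → [6, 3, 9, 6, 12]
arr[-1] = arr[2]-arr[0] = 9-6 = 3 → [6, 3, 9, 6, 3]
append arr[0]+arr[-1] = 6+3 = 9 → [6, 3, 9, 6, 3, 9]
insert 9 at 4 → [6, 3, 9, 6, 9, 3, 9]
arr[-5] = arr[0]*arr[0] = 6*6 = 36 → [6, 3, 36, 6, 9, 3, 9]
append arr[0]+arr[0] = 6+6 = 12 → [6, 3, 36, 6, 9, 3, 9, 12]
arr[-1] = arr[0]*arr[5] = 6*3 = 18 → [6, 3, 36, 6, 9, 3, 9, 18]

[6, 3, 36, 6, 9, 3, 9, 18]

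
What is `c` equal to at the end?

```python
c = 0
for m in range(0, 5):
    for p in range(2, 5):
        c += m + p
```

m=0,p=2: c = 0+2 = 2
m=0,p=3: c = 2+3 = 5
m=0,p=4: c = 5+4 = 9
m=1,p=2: c = 9+3 = 12
m=1,p=3: c = 12+4 = 16
m=1,p=4: c = 16+5 = 21
m=2,p=2: c = 21+4 = 25
m=2,p=3: c = 25+5 = 30
m=2,p=4: c = 30+6 = 36
m=3,p=2: c = 36+5 = 41
m=3,p=3: c = 41+6 = 47
m=3,p=4: c = 47+7 = 54
m=4,p=2: c = 54+6 = 60
m=4,p=3: c = 60+7 = 67
m=4,p=4: c = 67+8 = 75

75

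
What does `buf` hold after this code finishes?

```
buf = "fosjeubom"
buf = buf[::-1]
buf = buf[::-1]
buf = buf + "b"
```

'fosjeubomb'

reverse → 'mobuejsof'
reverse → 'fosjeubom'
+ 'b' → 'fosjeubomb'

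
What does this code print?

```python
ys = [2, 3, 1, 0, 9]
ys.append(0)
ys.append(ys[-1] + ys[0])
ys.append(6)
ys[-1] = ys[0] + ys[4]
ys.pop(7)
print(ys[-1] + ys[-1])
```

4

append 0 → [2, 3, 1, 0, 9, 0]
append ys[-1]+ys[0] = 0+2 = 2 → [2, 3, 1, 0, 9, 0, 2]
append 6 → [2, 3, 1, 0, 9, 0, 2, 6]
ys[-1] = ys[0]+ys[4] = 2+9 = 11 → [2, 3, 1, 0, 9, 0, 2, 11]
pop(7) removes 11 → [2, 3, 1, 0, 9, 0, 2]
ys[-1]+ys[-1] = 2+2 = 4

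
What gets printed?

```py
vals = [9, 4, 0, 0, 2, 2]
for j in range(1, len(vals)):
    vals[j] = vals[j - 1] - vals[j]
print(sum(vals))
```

j=1: vals[1] = 9-4 = 5 → [9, 5, 0, 0, 2, 2]
j=2: vals[2] = 5-0 = 5 → [9, 5, 5, 0, 2, 2]
j=3: vals[3] = 5-0 = 5 → [9, 5, 5, 5, 2, 2]
j=4: vals[4] = 5-2 = 3 → [9, 5, 5, 5, 3, 2]
j=5: vals[5] = 3-2 = 1 → [9, 5, 5, 5, 3, 1]
sum = 28

28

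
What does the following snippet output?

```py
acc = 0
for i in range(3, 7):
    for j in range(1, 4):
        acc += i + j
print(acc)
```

78

i=3,j=1: acc = 0+4 = 4
i=3,j=2: acc = 4+5 = 9
i=3,j=3: acc = 9+6 = 15
i=4,j=1: acc = 15+5 = 20
i=4,j=2: acc = 20+6 = 26
i=4,j=3: acc = 26+7 = 33
i=5,j=1: acc = 33+6 = 39
i=5,j=2: acc = 39+7 = 46
i=5,j=3: acc = 46+8 = 54
i=6,j=1: acc = 54+7 = 61
i=6,j=2: acc = 61+8 = 69
i=6,j=3: acc = 69+9 = 78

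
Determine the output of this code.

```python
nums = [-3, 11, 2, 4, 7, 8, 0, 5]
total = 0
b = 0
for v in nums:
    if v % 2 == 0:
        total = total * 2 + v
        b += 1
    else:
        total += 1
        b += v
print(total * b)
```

v=-3: not even, total = 0+1 = 1; b=-3
v=11: not even, total = 1+1 = 2; b=8
v=2: even, total = 2*2+2 = 6; b=9
v=4: even, total = 6*2+4 = 16; b=10
v=7: not even, total = 16+1 = 17; b=17
v=8: even, total = 17*2+8 = 42; b=18
v=0: even, total = 42*2+0 = 84; b=19
v=5: not even, total = 84+1 = 85; b=24
total*b = 85*24 = 2040

2040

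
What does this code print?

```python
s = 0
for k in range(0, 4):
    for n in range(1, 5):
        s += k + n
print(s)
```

64

k=0,n=1: s = 0+1 = 1
k=0,n=2: s = 1+2 = 3
k=0,n=3: s = 3+3 = 6
k=0,n=4: s = 6+4 = 10
k=1,n=1: s = 10+2 = 12
k=1,n=2: s = 12+3 = 15
k=1,n=3: s = 15+4 = 19
k=1,n=4: s = 19+5 = 24
k=2,n=1: s = 24+3 = 27
k=2,n=2: s = 27+4 = 31
k=2,n=3: s = 31+5 = 36
k=2,n=4: s = 36+6 = 42
k=3,n=1: s = 42+4 = 46
k=3,n=2: s = 46+5 = 51
k=3,n=3: s = 51+6 = 57
k=3,n=4: s = 57+7 = 64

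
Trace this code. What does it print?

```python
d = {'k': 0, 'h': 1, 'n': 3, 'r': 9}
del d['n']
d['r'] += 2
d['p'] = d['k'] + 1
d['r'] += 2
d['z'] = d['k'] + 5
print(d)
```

del 'n' → {'k': 0, 'h': 1, 'r': 9}
d['r'] = 9+2 = 11 → {'k': 0, 'h': 1, 'r': 11}
d['p'] = d['k']+1 = 1 → {'k': 0, 'h': 1, 'r': 11, 'p': 1}
d['r'] = 11+2 = 13 → {'k': 0, 'h': 1, 'r': 13, 'p': 1}
d['z'] = d['k']+5 = 5 → {'k': 0, 'h': 1, 'r': 13, 'p': 1, 'z': 5}

{'k': 0, 'h': 1, 'r': 13, 'p': 1, 'z': 5}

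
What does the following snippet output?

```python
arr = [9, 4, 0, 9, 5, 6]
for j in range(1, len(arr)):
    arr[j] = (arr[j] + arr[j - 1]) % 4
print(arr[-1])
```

j=1: arr[1] = (4+9)%4 = 1 → [9, 1, 0, 9, 5, 6]
j=2: arr[2] = (0+1)%4 = 1 → [9, 1, 1, 9, 5, 6]
j=3: arr[3] = (9+1)%4 = 2 → [9, 1, 1, 2, 5, 6]
j=4: arr[4] = (5+2)%4 = 3 → [9, 1, 1, 2, 3, 6]
j=5: arr[5] = (6+3)%4 = 1 → [9, 1, 1, 2, 3, 1]

1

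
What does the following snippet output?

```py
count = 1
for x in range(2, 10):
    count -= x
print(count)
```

-43

x=2: count = 1-2 = -1
x=3: count = (-1)-3 = -4
x=4: count = (-4)-4 = -8
x=5: count = (-8)-5 = -13
x=6: count = (-13)-6 = -19
x=7: count = (-19)-7 = -26
x=8: count = (-26)-8 = -34
x=9: count = (-34)-9 = -43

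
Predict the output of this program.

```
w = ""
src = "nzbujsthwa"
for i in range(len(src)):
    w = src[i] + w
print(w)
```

i=0: prepend 'n' → 'n'
i=1: prepend 'z' → 'zn'
i=2: prepend 'b' → 'bzn'
i=3: prepend 'u' → 'ubzn'
i=4: prepend 'j' → 'jubzn'
i=5: prepend 's' → 'sjubzn'
i=6: prepend 't' → 'tsjubzn'
i=7: prepend 'h' → 'htsjubzn'
i=8: prepend 'w' → 'whtsjubzn'
i=9: prepend 'a' → 'awhtsjubzn'

awhtsjubzn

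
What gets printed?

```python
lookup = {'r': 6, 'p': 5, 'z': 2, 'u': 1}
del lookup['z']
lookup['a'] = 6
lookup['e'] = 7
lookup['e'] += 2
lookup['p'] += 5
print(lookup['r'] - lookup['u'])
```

5

del 'z' → {'r': 6, 'p': 5, 'u': 1}
lookup['a'] = 6 → {'r': 6, 'p': 5, 'u': 1, 'a': 6}
lookup['e'] = 7 → {'r': 6, 'p': 5, 'u': 1, 'a': 6, 'e': 7}
lookup['e'] = 7+2 = 9 → {'r': 6, 'p': 5, 'u': 1, 'a': 6, 'e': 9}
lookup['p'] = 5+5 = 10 → {'r': 6, 'p': 10, 'u': 1, 'a': 6, 'e': 9}
lookup['r']-lookup['u'] = 6-1 = 5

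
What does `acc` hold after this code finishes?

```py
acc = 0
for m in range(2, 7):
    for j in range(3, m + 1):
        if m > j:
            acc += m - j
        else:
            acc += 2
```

m=3,j=3: not 3>3, acc = 0+2 = 2
m=4,j=3: 4>3, acc = 2+1 = 3
m=4,j=4: not 4>4, acc = 3+2 = 5
m=5,j=3: 5>3, acc = 5+2 = 7
m=5,j=4: 5>4, acc = 7+1 = 8
m=5,j=5: not 5>5, acc = 8+2 = 10
m=6,j=3: 6>3, acc = 10+3 = 13
m=6,j=4: 6>4, acc = 13+2 = 15
m=6,j=5: 6>5, acc = 15+1 = 16
m=6,j=6: not 6>6, acc = 16+2 = 18

18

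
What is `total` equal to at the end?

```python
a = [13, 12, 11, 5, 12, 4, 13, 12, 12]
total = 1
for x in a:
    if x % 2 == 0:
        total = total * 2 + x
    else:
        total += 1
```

440

x=13: not even, total = 1+1 = 2
x=12: even, total = 2*2+12 = 16
x=11: not even, total = 16+1 = 17
x=5: not even, total = 17+1 = 18
x=12: even, total = 18*2+12 = 48
x=4: even, total = 48*2+4 = 100
x=13: not even, total = 100+1 = 101
x=12: even, total = 101*2+12 = 214
x=12: even, total = 214*2+12 = 440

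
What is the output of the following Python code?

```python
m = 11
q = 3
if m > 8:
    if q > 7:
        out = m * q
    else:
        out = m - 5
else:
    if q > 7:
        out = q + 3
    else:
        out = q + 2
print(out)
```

6

m=11, q=3
m > 8 is True; q > 7 is False
→ out = m - 5 = 6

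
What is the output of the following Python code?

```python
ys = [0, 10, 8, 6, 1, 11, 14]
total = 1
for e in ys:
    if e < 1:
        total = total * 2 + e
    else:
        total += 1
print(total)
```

e=0: <1, total = 1*2+0 = 2
e=10: not <1, total = 2+1 = 3
e=8: not <1, total = 3+1 = 4
e=6: not <1, total = 4+1 = 5
e=1: not <1, total = 5+1 = 6
e=11: not <1, total = 6+1 = 7
e=14: not <1, total = 7+1 = 8

8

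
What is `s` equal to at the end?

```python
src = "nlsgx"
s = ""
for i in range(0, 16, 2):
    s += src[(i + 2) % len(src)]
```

'sxlgnsxl'

i=0: add src[2]='s' → 's'
i=2: add src[4]='x' → 'sx'
i=4: add src[1]='l' → 'sxl'
i=6: add src[3]='g' → 'sxlg'
i=8: add src[0]='n' → 'sxlgn'
i=10: add src[2]='s' → 'sxlgns'
i=12: add src[4]='x' → 'sxlgnsx'
i=14: add src[1]='l' → 'sxlgnsxl'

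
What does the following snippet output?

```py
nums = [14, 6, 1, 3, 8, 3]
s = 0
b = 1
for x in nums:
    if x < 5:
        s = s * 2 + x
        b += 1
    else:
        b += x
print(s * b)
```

416

x=14: not <5; b=15
x=6: not <5; b=21
x=1: <5, s = 0*2+1 = 1; b=22
x=3: <5, s = 1*2+3 = 5; b=23
x=8: not <5; b=31
x=3: <5, s = 5*2+3 = 13; b=32
s*b = 13*32 = 416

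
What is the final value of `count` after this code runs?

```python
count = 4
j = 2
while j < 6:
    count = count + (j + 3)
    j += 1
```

j=2: count = 4+5 = 9
j=3: count = 9+6 = 15
j=4: count = 15+7 = 22
j=5: count = 22+8 = 30

30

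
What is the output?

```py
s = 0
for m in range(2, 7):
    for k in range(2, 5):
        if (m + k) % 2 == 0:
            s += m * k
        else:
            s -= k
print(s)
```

75

m=2,k=2: even sum, s = 0+4 = 4
m=2,k=3: odd sum, s = 4-3 = 1
m=2,k=4: even sum, s = 1+8 = 9
m=3,k=2: odd sum, s = 9-2 = 7
m=3,k=3: even sum, s = 7+9 = 16
m=3,k=4: odd sum, s = 16-4 = 12
m=4,k=2: even sum, s = 12+8 = 20
m=4,k=3: odd sum, s = 20-3 = 17
m=4,k=4: even sum, s = 17+16 = 33
m=5,k=2: odd sum, s = 33-2 = 31
m=5,k=3: even sum, s = 31+15 = 46
m=5,k=4: odd sum, s = 46-4 = 42
m=6,k=2: even sum, s = 42+12 = 54
m=6,k=3: odd sum, s = 54-3 = 51
m=6,k=4: even sum, s = 51+24 = 75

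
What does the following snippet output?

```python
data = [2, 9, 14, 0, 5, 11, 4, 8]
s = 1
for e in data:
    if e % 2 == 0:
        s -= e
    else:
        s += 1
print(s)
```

e=2: even, s = 1-2 = -1
e=9: not even, s = (-1)+1 = 0
e=14: even, s = 0-14 = -14
e=0: even, s = (-14)-0 = -14
e=5: not even, s = (-14)+1 = -13
e=11: not even, s = (-13)+1 = -12
e=4: even, s = (-12)-4 = -16
e=8: even, s = (-16)-8 = -24

-24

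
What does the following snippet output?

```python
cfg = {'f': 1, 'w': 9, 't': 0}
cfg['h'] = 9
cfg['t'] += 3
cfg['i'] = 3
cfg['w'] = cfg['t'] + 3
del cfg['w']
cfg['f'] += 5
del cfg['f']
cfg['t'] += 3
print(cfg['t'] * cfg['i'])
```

cfg['h'] = 9 → {'f': 1, 'w': 9, 't': 0, 'h': 9}
cfg['t'] = 0+3 = 3 → {'f': 1, 'w': 9, 't': 3, 'h': 9}
cfg['i'] = 3 → {'f': 1, 'w': 9, 't': 3, 'h': 9, 'i': 3}
cfg['w'] = cfg['t']+3 = 6 → {'f': 1, 'w': 6, 't': 3, 'h': 9, 'i': 3}
del 'w' → {'f': 1, 't': 3, 'h': 9, 'i': 3}
cfg['f'] = 1+5 = 6 → {'f': 6, 't': 3, 'h': 9, 'i': 3}
del 'f' → {'t': 3, 'h': 9, 'i': 3}
cfg['t'] = 3+3 = 6 → {'t': 6, 'h': 9, 'i': 3}
cfg['t']*cfg['i'] = 6*3 = 18

18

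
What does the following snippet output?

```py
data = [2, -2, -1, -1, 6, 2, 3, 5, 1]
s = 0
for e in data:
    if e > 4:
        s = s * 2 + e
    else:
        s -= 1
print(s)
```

-4

e=2: not >4, s = 0-1 = -1
e=-2: not >4, s = (-1)-1 = -2
e=-1: not >4, s = (-2)-1 = -3
e=-1: not >4, s = (-3)-1 = -4
e=6: >4, s = (-4)*2+6 = -2
e=2: not >4, s = (-2)-1 = -3
e=3: not >4, s = (-3)-1 = -4
e=5: >4, s = (-4)*2+5 = -3
e=1: not >4, s = (-3)-1 = -4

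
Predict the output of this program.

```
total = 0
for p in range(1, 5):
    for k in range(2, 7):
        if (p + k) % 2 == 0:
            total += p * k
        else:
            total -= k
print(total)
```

p=1,k=2: odd sum, total = 0-2 = -2
p=1,k=3: even sum, total = (-2)+3 = 1
p=1,k=4: odd sum, total = 1-4 = -3
p=1,k=5: even sum, total = (-3)+5 = 2
p=1,k=6: odd sum, total = 2-6 = -4
p=2,k=2: even sum, total = (-4)+4 = 0
p=2,k=3: odd sum, total = 0-3 = -3
p=2,k=4: even sum, total = (-3)+8 = 5
p=2,k=5: odd sum, total = 5-5 = 0
p=2,k=6: even sum, total = 0+12 = 12
p=3,k=2: odd sum, total = 12-2 = 10
p=3,k=3: even sum, total = 10+9 = 19
p=3,k=4: odd sum, total = 19-4 = 15
p=3,k=5: even sum, total = 15+15 = 30
p=3,k=6: odd sum, total = 30-6 = 24
p=4,k=2: even sum, total = 24+8 = 32
p=4,k=3: odd sum, total = 32-3 = 29
p=4,k=4: even sum, total = 29+16 = 45
p=4,k=5: odd sum, total = 45-5 = 40
p=4,k=6: even sum, total = 40+24 = 64

64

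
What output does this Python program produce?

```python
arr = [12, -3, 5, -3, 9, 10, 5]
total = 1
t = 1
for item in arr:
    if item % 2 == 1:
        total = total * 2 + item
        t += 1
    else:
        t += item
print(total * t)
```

item=12: not odd; t=13
item=-3: odd, total = 1*2+(-3) = -1; t=14
item=5: odd, total = (-1)*2+5 = 3; t=15
item=-3: odd, total = 3*2+(-3) = 3; t=16
item=9: odd, total = 3*2+9 = 15; t=17
item=10: not odd; t=27
item=5: odd, total = 15*2+5 = 35; t=28
total*t = 35*28 = 980

980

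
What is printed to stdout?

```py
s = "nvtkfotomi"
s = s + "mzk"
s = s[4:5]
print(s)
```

+ 'mzk' → 'nvtkfotomimzk'
slice [4:5] → 'f'

f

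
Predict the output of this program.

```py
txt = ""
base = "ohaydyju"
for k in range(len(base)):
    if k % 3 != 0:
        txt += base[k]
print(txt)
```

k=0: skip
k=1: add 'h' → 'h'
k=2: add 'a' → 'ha'
k=3: skip
k=4: add 'd' → 'had'
k=5: add 'y' → 'hady'
k=6: skip
k=7: add 'u' → 'hadyu'

hadyu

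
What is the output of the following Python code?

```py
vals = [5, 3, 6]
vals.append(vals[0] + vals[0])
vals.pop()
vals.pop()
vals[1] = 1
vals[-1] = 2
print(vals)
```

[5, 2]

append vals[0]+vals[0] = 5+5 = 10 → [5, 3, 6, 10]
pop() removes 10 → [5, 3, 6]
pop() removes 6 → [5, 3]
vals[1] = 1 → [5, 1]
vals[-1] = 2 → [5, 2]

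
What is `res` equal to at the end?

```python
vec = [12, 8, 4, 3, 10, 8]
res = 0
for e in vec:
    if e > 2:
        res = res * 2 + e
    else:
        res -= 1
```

e=12: >2, res = 0*2+12 = 12
e=8: >2, res = 12*2+8 = 32
e=4: >2, res = 32*2+4 = 68
e=3: >2, res = 68*2+3 = 139
e=10: >2, res = 139*2+10 = 288
e=8: >2, res = 288*2+8 = 584

584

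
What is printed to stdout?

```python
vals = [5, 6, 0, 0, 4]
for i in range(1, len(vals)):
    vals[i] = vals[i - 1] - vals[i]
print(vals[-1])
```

-5

i=1: vals[1] = 5-6 = -1 → [5, -1, 0, 0, 4]
i=2: vals[2] = (-1)-0 = -1 → [5, -1, -1, 0, 4]
i=3: vals[3] = (-1)-0 = -1 → [5, -1, -1, -1, 4]
i=4: vals[4] = (-1)-4 = -5 → [5, -1, -1, -1, -5]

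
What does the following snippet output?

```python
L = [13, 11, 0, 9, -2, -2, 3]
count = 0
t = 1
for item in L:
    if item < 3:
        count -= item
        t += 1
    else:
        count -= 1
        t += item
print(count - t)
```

item=13: not <3, count = 0-1 = -1; t=14
item=11: not <3, count = (-1)-1 = -2; t=25
item=0: <3, count = (-2)-0 = -2; t=26
item=9: not <3, count = (-2)-1 = -3; t=35
item=-2: <3, count = (-3)-(-2) = -1; t=36
item=-2: <3, count = (-1)-(-2) = 1; t=37
item=3: not <3, count = 1-1 = 0; t=40
count-t = 0-40 = -40

-40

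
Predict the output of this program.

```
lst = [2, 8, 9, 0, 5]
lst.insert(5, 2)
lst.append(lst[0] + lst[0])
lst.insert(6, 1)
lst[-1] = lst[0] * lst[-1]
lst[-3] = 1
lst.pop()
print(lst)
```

insert 2 at 5 → [2, 8, 9, 0, 5, 2]
append lst[0]+lst[0] = 2+2 = 4 → [2, 8, 9, 0, 5, 2, 4]
insert 1 at 6 → [2, 8, 9, 0, 5, 2, 1, 4]
lst[-1] = lst[0]*lst[-1] = 2*4 = 8 → [2, 8, 9, 0, 5, 2, 1, 8]
lst[-3] = 1 → [2, 8, 9, 0, 5, 1, 1, 8]
pop() removes 8 → [2, 8, 9, 0, 5, 1, 1]

[2, 8, 9, 0, 5, 1, 1]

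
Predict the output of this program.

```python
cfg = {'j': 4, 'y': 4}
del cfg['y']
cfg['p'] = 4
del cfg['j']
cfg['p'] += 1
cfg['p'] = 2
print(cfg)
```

del 'y' → {'j': 4}
cfg['p'] = 4 → {'j': 4, 'p': 4}
del 'j' → {'p': 4}
cfg['p'] = 4+1 = 5 → {'p': 5}
cfg['p'] = 2 → {'p': 2}

{'p': 2}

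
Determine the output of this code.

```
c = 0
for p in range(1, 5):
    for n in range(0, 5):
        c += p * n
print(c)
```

p=1,n=0: c = 0+0 = 0
p=1,n=1: c = 0+1 = 1
p=1,n=2: c = 1+2 = 3
p=1,n=3: c = 3+3 = 6
p=1,n=4: c = 6+4 = 10
p=2,n=0: c = 10+0 = 10
p=2,n=1: c = 10+2 = 12
p=2,n=2: c = 12+4 = 16
p=2,n=3: c = 16+6 = 22
p=2,n=4: c = 22+8 = 30
p=3,n=0: c = 30+0 = 30
p=3,n=1: c = 30+3 = 33
p=3,n=2: c = 33+6 = 39
p=3,n=3: c = 39+9 = 48
p=3,n=4: c = 48+12 = 60
p=4,n=0: c = 60+0 = 60
p=4,n=1: c = 60+4 = 64
p=4,n=2: c = 64+8 = 72
p=4,n=3: c = 72+12 = 84
p=4,n=4: c = 84+16 = 100

100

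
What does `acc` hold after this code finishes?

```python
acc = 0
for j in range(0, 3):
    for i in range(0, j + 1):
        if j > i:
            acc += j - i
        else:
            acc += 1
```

j=0,i=0: not 0>0, acc = 0+1 = 1
j=1,i=0: 1>0, acc = 1+1 = 2
j=1,i=1: not 1>1, acc = 2+1 = 3
j=2,i=0: 2>0, acc = 3+2 = 5
j=2,i=1: 2>1, acc = 5+1 = 6
j=2,i=2: not 2>2, acc = 6+1 = 7

7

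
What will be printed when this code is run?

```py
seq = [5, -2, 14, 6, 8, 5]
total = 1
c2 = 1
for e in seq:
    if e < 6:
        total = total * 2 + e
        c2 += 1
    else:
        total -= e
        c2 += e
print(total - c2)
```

e=5: <6, total = 1*2+5 = 7; c2=2
e=-2: <6, total = 7*2+(-2) = 12; c2=3
e=14: not <6, total = 12-14 = -2; c2=17
e=6: not <6, total = (-2)-6 = -8; c2=23
e=8: not <6, total = (-8)-8 = -16; c2=31
e=5: <6, total = (-16)*2+5 = -27; c2=32
total-c2 = (-27)-32 = -59

-59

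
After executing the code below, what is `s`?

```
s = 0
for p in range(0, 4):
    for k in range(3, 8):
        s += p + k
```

130

p=0,k=3: s = 0+3 = 3
p=0,k=4: s = 3+4 = 7
p=0,k=5: s = 7+5 = 12
p=0,k=6: s = 12+6 = 18
p=0,k=7: s = 18+7 = 25
p=1,k=3: s = 25+4 = 29
p=1,k=4: s = 29+5 = 34
p=1,k=5: s = 34+6 = 40
p=1,k=6: s = 40+7 = 47
p=1,k=7: s = 47+8 = 55
p=2,k=3: s = 55+5 = 60
p=2,k=4: s = 60+6 = 66
p=2,k=5: s = 66+7 = 73
p=2,k=6: s = 73+8 = 81
p=2,k=7: s = 81+9 = 90
p=3,k=3: s = 90+6 = 96
p=3,k=4: s = 96+7 = 103
p=3,k=5: s = 103+8 = 111
p=3,k=6: s = 111+9 = 120
p=3,k=7: s = 120+10 = 130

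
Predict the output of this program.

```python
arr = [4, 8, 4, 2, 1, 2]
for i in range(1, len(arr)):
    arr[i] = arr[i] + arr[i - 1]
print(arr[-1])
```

21

i=1: arr[1] = 8+4 = 12 → [4, 12, 4, 2, 1, 2]
i=2: arr[2] = 4+12 = 16 → [4, 12, 16, 2, 1, 2]
i=3: arr[3] = 2+16 = 18 → [4, 12, 16, 18, 1, 2]
i=4: arr[4] = 1+18 = 19 → [4, 12, 16, 18, 19, 2]
i=5: arr[5] = 2+19 = 21 → [4, 12, 16, 18, 19, 21]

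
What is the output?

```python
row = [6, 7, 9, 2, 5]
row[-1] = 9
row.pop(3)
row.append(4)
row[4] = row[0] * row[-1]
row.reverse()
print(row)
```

[24, 9, 9, 7, 6]

row[-1] = 9 → [6, 7, 9, 2, 9]
pop(3) removes 2 → [6, 7, 9, 9]
append 4 → [6, 7, 9, 9, 4]
row[4] = row[0]*row[-1] = 6*4 = 24 → [6, 7, 9, 9, 24]
reverse → [24, 9, 9, 7, 6]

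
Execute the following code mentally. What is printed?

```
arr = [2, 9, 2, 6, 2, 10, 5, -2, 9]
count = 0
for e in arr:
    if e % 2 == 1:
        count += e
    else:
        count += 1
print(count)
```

e=2: not odd, count = 0+1 = 1
e=9: odd, count = 1+9 = 10
e=2: not odd, count = 10+1 = 11
e=6: not odd, count = 11+1 = 12
e=2: not odd, count = 12+1 = 13
e=10: not odd, count = 13+1 = 14
e=5: odd, count = 14+5 = 19
e=-2: not odd, count = 19+1 = 20
e=9: odd, count = 20+9 = 29

29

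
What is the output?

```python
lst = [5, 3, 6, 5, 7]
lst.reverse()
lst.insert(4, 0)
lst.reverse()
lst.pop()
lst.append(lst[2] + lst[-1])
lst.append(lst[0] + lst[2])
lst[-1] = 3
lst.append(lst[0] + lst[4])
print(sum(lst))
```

40

reverse → [7, 5, 6, 3, 5]
insert 0 at 4 → [7, 5, 6, 3, 0, 5]
reverse → [5, 0, 3, 6, 5, 7]
pop() removes 7 → [5, 0, 3, 6, 5]
append lst[2]+lst[-1] = 3+5 = 8 → [5, 0, 3, 6, 5, 8]
append lst[0]+lst[2] = 5+3 = 8 → [5, 0, 3, 6, 5, 8, 8]
lst[-1] = 3 → [5, 0, 3, 6, 5, 8, 3]
append lst[0]+lst[4] = 5+5 = 10 → [5, 0, 3, 6, 5, 8, 3, 10]
sum = 40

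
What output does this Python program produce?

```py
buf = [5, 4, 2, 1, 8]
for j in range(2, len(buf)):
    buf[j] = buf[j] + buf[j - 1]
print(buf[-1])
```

j=2: buf[2] = 2+4 = 6 → [5, 4, 6, 1, 8]
j=3: buf[3] = 1+6 = 7 → [5, 4, 6, 7, 8]
j=4: buf[4] = 8+7 = 15 → [5, 4, 6, 7, 15]

15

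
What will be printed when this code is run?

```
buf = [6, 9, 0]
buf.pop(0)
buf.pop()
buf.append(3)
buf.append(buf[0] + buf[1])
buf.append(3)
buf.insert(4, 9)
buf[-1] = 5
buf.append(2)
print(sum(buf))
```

pop(0) removes 6 → [9, 0]
pop() removes 0 → [9]
append 3 → [9, 3]
append buf[0]+buf[1] = 9+3 = 12 → [9, 3, 12]
append 3 → [9, 3, 12, 3]
insert 9 at 4 → [9, 3, 12, 3, 9]
buf[-1] = 5 → [9, 3, 12, 3, 5]
append 2 → [9, 3, 12, 3, 5, 2]
sum = 34

34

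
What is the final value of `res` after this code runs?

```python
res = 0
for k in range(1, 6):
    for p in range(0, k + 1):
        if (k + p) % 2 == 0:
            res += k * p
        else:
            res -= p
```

73

k=1,p=0: odd sum, res = 0-0 = 0
k=1,p=1: even sum, res = 0+1 = 1
k=2,p=0: even sum, res = 1+0 = 1
k=2,p=1: odd sum, res = 1-1 = 0
k=2,p=2: even sum, res = 0+4 = 4
k=3,p=0: odd sum, res = 4-0 = 4
k=3,p=1: even sum, res = 4+3 = 7
k=3,p=2: odd sum, res = 7-2 = 5
k=3,p=3: even sum, res = 5+9 = 14
k=4,p=0: even sum, res = 14+0 = 14
k=4,p=1: odd sum, res = 14-1 = 13
k=4,p=2: even sum, res = 13+8 = 21
k=4,p=3: odd sum, res = 21-3 = 18
k=4,p=4: even sum, res = 18+16 = 34
k=5,p=0: odd sum, res = 34-0 = 34
k=5,p=1: even sum, res = 34+5 = 39
k=5,p=2: odd sum, res = 39-2 = 37
k=5,p=3: even sum, res = 37+15 = 52
k=5,p=4: odd sum, res = 52-4 = 48
k=5,p=5: even sum, res = 48+25 = 73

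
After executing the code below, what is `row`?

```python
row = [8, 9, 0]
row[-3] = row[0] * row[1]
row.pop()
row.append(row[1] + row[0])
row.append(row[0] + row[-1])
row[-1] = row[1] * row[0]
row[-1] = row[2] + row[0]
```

[72, 9, 81, 153]

row[-3] = row[0]*row[1] = 8*9 = 72 → [72, 9, 0]
pop() removes 0 → [72, 9]
append row[1]+row[0] = 9+72 = 81 → [72, 9, 81]
append row[0]+row[-1] = 72+81 = 153 → [72, 9, 81, 153]
row[-1] = row[1]*row[0] = 9*72 = 648 → [72, 9, 81, 648]
row[-1] = row[2]+row[0] = 81+72 = 153 → [72, 9, 81, 153]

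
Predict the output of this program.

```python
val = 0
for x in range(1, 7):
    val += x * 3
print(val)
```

63

x=1: val = 0+1*3 = 3
x=2: val = 3+2*3 = 9
x=3: val = 9+3*3 = 18
x=4: val = 18+4*3 = 30
x=5: val = 30+5*3 = 45
x=6: val = 45+6*3 = 63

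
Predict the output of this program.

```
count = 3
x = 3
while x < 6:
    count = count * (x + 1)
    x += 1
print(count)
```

360

x=3: count = 3*4 = 12
x=4: count = 12*5 = 60
x=5: count = 60*6 = 360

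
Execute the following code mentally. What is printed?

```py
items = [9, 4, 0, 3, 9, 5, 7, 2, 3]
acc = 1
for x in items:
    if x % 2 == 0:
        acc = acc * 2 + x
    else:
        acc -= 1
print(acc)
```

9

x=9: not even, acc = 1-1 = 0
x=4: even, acc = 0*2+4 = 4
x=0: even, acc = 4*2+0 = 8
x=3: not even, acc = 8-1 = 7
x=9: not even, acc = 7-1 = 6
x=5: not even, acc = 6-1 = 5
x=7: not even, acc = 5-1 = 4
x=2: even, acc = 4*2+2 = 10
x=3: not even, acc = 10-1 = 9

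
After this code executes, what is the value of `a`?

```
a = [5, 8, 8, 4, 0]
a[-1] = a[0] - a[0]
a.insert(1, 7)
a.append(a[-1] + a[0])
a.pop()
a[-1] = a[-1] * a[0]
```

a[-1] = a[0]-a[0] = 5-5 = 0 → [5, 8, 8, 4, 0]
insert 7 at 1 → [5, 7, 8, 8, 4, 0]
append a[-1]+a[0] = 0+5 = 5 → [5, 7, 8, 8, 4, 0, 5]
pop() removes 5 → [5, 7, 8, 8, 4, 0]
a[-1] = a[-1]*a[0] = 0*5 = 0 → [5, 7, 8, 8, 4, 0]

[5, 7, 8, 8, 4, 0]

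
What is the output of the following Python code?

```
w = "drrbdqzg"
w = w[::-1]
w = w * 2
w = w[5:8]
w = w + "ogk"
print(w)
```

rrdogk

reverse → 'gzqdbrrd'
repeat ×2 → 'gzqdbrrdgzqdbrrd'
slice [5:8] → 'rrd'
+ 'ogk' → 'rrdogk'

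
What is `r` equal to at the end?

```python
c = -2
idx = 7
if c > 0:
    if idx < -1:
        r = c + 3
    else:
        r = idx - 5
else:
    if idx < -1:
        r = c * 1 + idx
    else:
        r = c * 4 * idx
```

c=-2, idx=7
c > 0 is False; idx < -1 is False
→ r = c * 4 * idx = -56

-56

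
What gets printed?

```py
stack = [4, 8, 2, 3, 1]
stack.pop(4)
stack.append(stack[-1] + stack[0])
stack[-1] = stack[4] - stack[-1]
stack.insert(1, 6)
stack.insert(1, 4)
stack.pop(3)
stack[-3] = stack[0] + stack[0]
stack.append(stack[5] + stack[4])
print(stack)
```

pop(4) removes 1 → [4, 8, 2, 3]
append stack[-1]+stack[0] = 3+4 = 7 → [4, 8, 2, 3, 7]
stack[-1] = stack[4]-stack[-1] = 7-7 = 0 → [4, 8, 2, 3, 0]
insert 6 at 1 → [4, 6, 8, 2, 3, 0]
insert 4 at 1 → [4, 4, 6, 8, 2, 3, 0]
pop(3) removes 8 → [4, 4, 6, 2, 3, 0]
stack[-3] = stack[0]+stack[0] = 4+4 = 8 → [4, 4, 6, 8, 3, 0]
append stack[5]+stack[4] = 0+3 = 3 → [4, 4, 6, 8, 3, 0, 3]

[4, 4, 6, 8, 3, 0, 3]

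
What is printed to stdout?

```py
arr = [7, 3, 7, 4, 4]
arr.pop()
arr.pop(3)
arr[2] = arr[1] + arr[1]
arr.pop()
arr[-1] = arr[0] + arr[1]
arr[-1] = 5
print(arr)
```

pop() removes 4 → [7, 3, 7, 4]
pop(3) removes 4 → [7, 3, 7]
arr[2] = arr[1]+arr[1] = 3+3 = 6 → [7, 3, 6]
pop() removes 6 → [7, 3]
arr[-1] = arr[0]+arr[1] = 7+3 = 10 → [7, 10]
arr[-1] = 5 → [7, 5]

[7, 5]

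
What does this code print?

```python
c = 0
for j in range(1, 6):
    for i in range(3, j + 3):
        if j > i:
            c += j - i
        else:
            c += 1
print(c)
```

16

j=1,i=3: not 1>3, c = 0+1 = 1
j=2,i=3: not 2>3, c = 1+1 = 2
j=2,i=4: not 2>4, c = 2+1 = 3
j=3,i=3: not 3>3, c = 3+1 = 4
j=3,i=4: not 3>4, c = 4+1 = 5
j=3,i=5: not 3>5, c = 5+1 = 6
j=4,i=3: 4>3, c = 6+1 = 7
j=4,i=4: not 4>4, c = 7+1 = 8
j=4,i=5: not 4>5, c = 8+1 = 9
j=4,i=6: not 4>6, c = 9+1 = 10
j=5,i=3: 5>3, c = 10+2 = 12
j=5,i=4: 5>4, c = 12+1 = 13
j=5,i=5: not 5>5, c = 13+1 = 14
j=5,i=6: not 5>6, c = 14+1 = 15
j=5,i=7: not 5>7, c = 15+1 = 16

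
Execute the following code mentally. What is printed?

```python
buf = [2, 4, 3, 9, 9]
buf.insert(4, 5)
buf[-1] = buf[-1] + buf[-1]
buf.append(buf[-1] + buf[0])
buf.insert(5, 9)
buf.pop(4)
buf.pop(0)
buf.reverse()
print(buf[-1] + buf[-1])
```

insert 5 at 4 → [2, 4, 3, 9, 5, 9]
buf[-1] = buf[-1]+buf[-1] = 9+9 = 18 → [2, 4, 3, 9, 5, 18]
append buf[-1]+buf[0] = 18+2 = 20 → [2, 4, 3, 9, 5, 18, 20]
insert 9 at 5 → [2, 4, 3, 9, 5, 9, 18, 20]
pop(4) removes 5 → [2, 4, 3, 9, 9, 18, 20]
pop(0) removes 2 → [4, 3, 9, 9, 18, 20]
reverse → [20, 18, 9, 9, 3, 4]
buf[-1]+buf[-1] = 4+4 = 8

8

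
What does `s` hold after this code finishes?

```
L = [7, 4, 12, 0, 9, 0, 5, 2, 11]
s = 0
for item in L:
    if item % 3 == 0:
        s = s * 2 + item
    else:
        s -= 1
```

item=7: not %3==0, s = 0-1 = -1
item=4: not %3==0, s = (-1)-1 = -2
item=12: %3==0, s = (-2)*2+12 = 8
item=0: %3==0, s = 8*2+0 = 16
item=9: %3==0, s = 16*2+9 = 41
item=0: %3==0, s = 41*2+0 = 82
item=5: not %3==0, s = 82-1 = 81
item=2: not %3==0, s = 81-1 = 80
item=11: not %3==0, s = 80-1 = 79

79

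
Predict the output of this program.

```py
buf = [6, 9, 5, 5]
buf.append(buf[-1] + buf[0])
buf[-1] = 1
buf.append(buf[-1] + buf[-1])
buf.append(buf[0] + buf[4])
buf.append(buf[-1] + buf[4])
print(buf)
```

[6, 9, 5, 5, 1, 2, 7, 8]

append buf[-1]+buf[0] = 5+6 = 11 → [6, 9, 5, 5, 11]
buf[-1] = 1 → [6, 9, 5, 5, 1]
append buf[-1]+buf[-1] = 1+1 = 2 → [6, 9, 5, 5, 1, 2]
append buf[0]+buf[4] = 6+1 = 7 → [6, 9, 5, 5, 1, 2, 7]
append buf[-1]+buf[4] = 7+1 = 8 → [6, 9, 5, 5, 1, 2, 7, 8]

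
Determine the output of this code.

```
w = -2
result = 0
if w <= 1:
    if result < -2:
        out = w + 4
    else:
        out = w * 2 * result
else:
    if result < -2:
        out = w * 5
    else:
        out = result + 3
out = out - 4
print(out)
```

-4

w=-2, result=0
w <= 1 is True; result < -2 is False
→ out = w * 2 * result = 0
out = 0-4 = -4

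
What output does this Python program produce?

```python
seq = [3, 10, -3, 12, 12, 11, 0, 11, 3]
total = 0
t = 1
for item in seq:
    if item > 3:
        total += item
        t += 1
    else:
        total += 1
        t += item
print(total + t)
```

item=3: not >3, total = 0+1 = 1; t=4
item=10: >3, total = 1+10 = 11; t=5
item=-3: not >3, total = 11+1 = 12; t=2
item=12: >3, total = 12+12 = 24; t=3
item=12: >3, total = 24+12 = 36; t=4
item=11: >3, total = 36+11 = 47; t=5
item=0: not >3, total = 47+1 = 48; t=5
item=11: >3, total = 48+11 = 59; t=6
item=3: not >3, total = 59+1 = 60; t=9
total+t = 60+9 = 69

69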